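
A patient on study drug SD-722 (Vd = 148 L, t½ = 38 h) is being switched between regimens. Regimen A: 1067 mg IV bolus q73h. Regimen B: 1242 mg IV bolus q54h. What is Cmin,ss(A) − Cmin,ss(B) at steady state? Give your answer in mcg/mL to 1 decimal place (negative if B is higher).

-2.4 mcg/mL

Regimen A: f = (1/2)^(73/38) ≈ 0.2641; Cmin,ss = (1067/148)·f/(1−f) ≈ 2.587 mcg/mL.
Regimen B: f = (1/2)^(54/38) ≈ 0.3734; Cmin,ss = (1242/148)·f/(1−f) ≈ 5.001 mcg/mL.
Difference ≈ 2.587 − 5.001 ≈ -2.414 mcg/mL.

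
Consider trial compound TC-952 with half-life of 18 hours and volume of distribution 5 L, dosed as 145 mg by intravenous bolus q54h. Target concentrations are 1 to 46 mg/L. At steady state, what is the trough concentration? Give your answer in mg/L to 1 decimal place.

4.1 mg/L

The dosing interval is 3 half-lives, so f = 2^(−3) = 0.125.
Accumulation ratio R = 1/(1 − f) = 1/0.875 = 8/7.
Single-dose peak C₀ = D/Vd = 145/5 = 29 mg/L.
Steady-state peak Cmax,ss = C₀·R = 29 × 8/7 ≈ 33.143 mg/L.
Steady-state trough Cmin,ss = Cmax,ss·f ≈ 33.143 × 0.125 ≈ 4.143 mg/L.
Trough 4.1 mg/L vs MEC 1 mg/L: adequate.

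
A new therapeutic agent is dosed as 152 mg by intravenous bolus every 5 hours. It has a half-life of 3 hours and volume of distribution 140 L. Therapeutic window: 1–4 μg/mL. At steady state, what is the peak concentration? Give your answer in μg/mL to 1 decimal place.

Over one 5-h interval, 5/3 ≈ 1.6667 half-lives elapse, leaving f ≈ 0.3150 of each dose.
Accumulation ratio R = 1/(1 − f) ≈ 1/0.6850 ≈ 1.4599.
Each bolus raises the concentration by D/Vd = 152/140 ≈ 1.086 μg/mL.
Steady-state peak Cmax,ss = C₀·R ≈ 1.086 × 1.4599 ≈ 1.585 μg/mL.
Peak 1.6 μg/mL vs MTC 4 μg/mL: below toxic threshold.

1.6 μg/mL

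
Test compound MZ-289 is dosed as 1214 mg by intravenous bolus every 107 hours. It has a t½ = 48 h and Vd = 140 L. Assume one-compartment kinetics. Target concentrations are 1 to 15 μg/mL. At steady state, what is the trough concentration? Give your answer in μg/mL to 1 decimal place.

2.4 μg/mL

τ/t½ = 107/48 ≈ 2.2292, so fraction remaining f = (1/2)^(107/48) ≈ 0.2133.
Single-dose peak C₀ = D/Vd = 1214/140 ≈ 8.671 μg/mL.
Steady-state trough Cmin,ss = C₀·f/(1−f) ≈ 8.671 × 0.2133/0.7867 ≈ 2.351 μg/mL.
Trough 2.4 μg/mL vs MEC 1 μg/mL: adequate.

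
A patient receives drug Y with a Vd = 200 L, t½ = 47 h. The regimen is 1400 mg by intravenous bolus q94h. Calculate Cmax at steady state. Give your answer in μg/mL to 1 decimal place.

9.3 μg/mL

The dosing interval is 2 half-lives, so f = 2^(−2) = 0.25.
At steady state, R = 1/(1 − 0.25) = 4/3.
Single-dose peak C₀ = D/Vd = 1400/200 = 7 μg/mL.
Steady-state peak Cmax,ss = C₀·R = 7 × 4/3 ≈ 9.333 μg/mL.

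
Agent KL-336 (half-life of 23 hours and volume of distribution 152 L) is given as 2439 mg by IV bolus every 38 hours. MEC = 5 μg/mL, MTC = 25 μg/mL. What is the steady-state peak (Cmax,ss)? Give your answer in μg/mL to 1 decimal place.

Over one 38-h interval, 38/23 ≈ 1.6522 half-lives elapse, leaving f ≈ 0.3182 of each dose.
At steady state, accumulation factor R = 1/(1 − e^(−kτ)) ≈ 1.4667.
Each bolus raises the concentration by D/Vd = 2439/152 ≈ 16.046 μg/mL.
Cmax,ss = C₀/(1 − f) ≈ 16.046/0.6818 ≈ 23.535 μg/mL.
Peak 23.5 μg/mL vs MTC 25 μg/mL: below toxic threshold.

23.5 μg/mL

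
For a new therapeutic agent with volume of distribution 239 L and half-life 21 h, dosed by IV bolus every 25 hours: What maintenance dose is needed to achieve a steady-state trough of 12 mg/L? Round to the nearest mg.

τ/t½ = 25/21 ≈ 1.1905, so f = (1/2)^(25/21) ≈ 0.438158.
Cmin,ss = (D/Vd)·f/(1−f), so D = Cmin,ss·Vd·(1−f)/f.
D = 12 × 239 × (1−f)/f ≈ 12 × 239 × 1.28228 ≈ 3677.58 mg.

3678 mg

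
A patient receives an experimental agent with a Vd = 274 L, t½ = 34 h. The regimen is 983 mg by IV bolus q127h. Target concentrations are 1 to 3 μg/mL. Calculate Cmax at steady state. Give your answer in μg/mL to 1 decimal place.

3.9 μg/mL

k = ln2/t½ = ln2/34 ≈ 0.020387 h⁻¹; fraction remaining f = e^(−kτ) = e^(−0.020387×127) ≈ 0.0751.
At steady state, accumulation factor R = 1/(1 − e^(−kτ)) ≈ 1.0812.
Single-dose peak C₀ = D/Vd = 983/274 ≈ 3.588 μg/mL.
Cmax,ss = C₀/(1 − f) ≈ 3.588/0.9249 ≈ 3.879 μg/mL.
Peak 3.9 μg/mL vs MTC 3 μg/mL: exceeds toxic threshold.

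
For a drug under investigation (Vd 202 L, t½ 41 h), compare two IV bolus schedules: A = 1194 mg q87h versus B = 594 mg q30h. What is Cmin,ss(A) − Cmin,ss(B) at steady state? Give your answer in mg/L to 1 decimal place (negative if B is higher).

-2.7 mg/L

Regimen A: f = (1/2)^(87/41) ≈ 0.2297; Cmin,ss = (1194/202)·f/(1−f) ≈ 1.763 mg/L.
Regimen B: f = (1/2)^(30/41) ≈ 0.6022; Cmin,ss = (594/202)·f/(1−f) ≈ 4.452 mg/L.
Difference ≈ 1.763 − 4.452 ≈ -2.689 mg/L.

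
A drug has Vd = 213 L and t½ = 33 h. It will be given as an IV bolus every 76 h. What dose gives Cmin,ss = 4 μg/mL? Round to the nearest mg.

τ/t½ = 76/33 ≈ 2.303, so f = (1/2)^(76/33) ≈ 0.202637.
Cmin,ss = (D/Vd)·f/(1−f), so D = Cmin,ss·Vd·(1−f)/f.
D = 4 × 213 × (1−f)/f ≈ 4 × 213 × 3.93493 ≈ 3352.56 mg.

3353 mg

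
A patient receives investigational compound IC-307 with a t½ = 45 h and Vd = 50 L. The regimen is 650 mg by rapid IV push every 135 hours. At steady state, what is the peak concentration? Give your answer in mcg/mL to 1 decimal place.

14.9 mcg/mL

τ = 135 h = 3 half-lives, so f = (1/2)^3 = 0.125.
Accumulation ratio R = 1/(1 − f) = 1/0.875 = 8/7.
Single-dose peak C₀ = D/Vd = 650/50 = 13 mcg/mL.
Steady-state peak Cmax,ss = C₀·R = 13 × 8/7 ≈ 14.857 mcg/mL.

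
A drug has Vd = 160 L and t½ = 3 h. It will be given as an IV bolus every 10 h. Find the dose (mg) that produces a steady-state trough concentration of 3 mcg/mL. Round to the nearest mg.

4358 mg

τ/t½ = 10/3 ≈ 3.3333, so f = (1/2)^(10/3) ≈ 0.099213.
Cmin,ss = (D/Vd)·f/(1−f), so D = Cmin,ss·Vd·(1−f)/f.
D = 3 × 160 × (1−f)/f ≈ 3 × 160 × 9.07932 ≈ 4358.07 mg.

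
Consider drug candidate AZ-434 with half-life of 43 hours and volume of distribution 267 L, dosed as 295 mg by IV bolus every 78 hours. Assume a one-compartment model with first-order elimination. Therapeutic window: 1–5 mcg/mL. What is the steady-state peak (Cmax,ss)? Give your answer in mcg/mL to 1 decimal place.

Over one 78-h interval, 78/43 ≈ 1.814 half-lives elapse, leaving f ≈ 0.2844 of each dose.
Accumulation ratio R = 1/(1 − f) ≈ 1/0.7156 ≈ 1.3974.
Each bolus raises the concentration by D/Vd = 295/267 ≈ 1.105 mcg/mL.
Cmax,ss = C₀/(1 − f) ≈ 1.105/0.7156 ≈ 1.544 mcg/mL.
Peak 1.5 mcg/mL vs MTC 5 mcg/mL: below toxic threshold.

1.5 mcg/mL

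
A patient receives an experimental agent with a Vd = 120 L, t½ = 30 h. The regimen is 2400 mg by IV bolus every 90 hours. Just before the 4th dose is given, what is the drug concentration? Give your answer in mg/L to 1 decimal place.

f = (1/2)^(τ/t½) = (1/2)^(90/30) ≈ 0.1250.
C₀ = D/Vd = 2400/120 ≈ 20.000 mg/L.
Before the 4th dose, 3 doses have been given. Superposition: Cmin = C₀·(f + f² + … + f^3).
≈ 20.000 × (0.1250 + 0.0156 + 0.0020) ≈ 20.000 × 0.1426 ≈ 2.852 mg/L.

2.9 mg/L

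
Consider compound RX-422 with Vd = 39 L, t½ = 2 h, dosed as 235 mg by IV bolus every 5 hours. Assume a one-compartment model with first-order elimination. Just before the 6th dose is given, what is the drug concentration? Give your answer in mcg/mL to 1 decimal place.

f = (1/2)^(τ/t½) = (1/2)^(5/2) ≈ 0.1768.
C₀ = D/Vd = 235/39 ≈ 6.026 mcg/mL.
Before the 6th dose, 5 doses have been given. Superposition: Cmin = C₀·(f + f² + … + f^5).
≈ 6.026 × (0.1768 + 0.0313 + 0.0055 + 0.0010 + 0.0002) ≈ 6.026 × 0.2148 ≈ 1.294 mcg/mL.

1.3 mcg/mL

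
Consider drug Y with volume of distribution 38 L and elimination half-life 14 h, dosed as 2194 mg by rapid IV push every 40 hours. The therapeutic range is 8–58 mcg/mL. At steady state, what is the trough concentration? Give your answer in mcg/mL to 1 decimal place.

9.2 mcg/mL

τ/t½ = 40/14 ≈ 2.8571, so fraction remaining f = (1/2)^(40/14) ≈ 0.1380.
Accumulation ratio R = 1/(1 − f) ≈ 1/0.8620 ≈ 1.1601.
Each bolus raises the concentration by D/Vd = 2194/38 ≈ 57.737 mcg/mL.
Steady-state peak Cmax,ss = C₀·R ≈ 57.737 × 1.1601 ≈ 66.981 mcg/mL.
Steady-state trough Cmin,ss = Cmax,ss·f ≈ 66.981 × 0.1380 ≈ 9.243 mcg/mL.
Trough 9.2 mcg/mL vs MEC 8 mcg/mL: adequate.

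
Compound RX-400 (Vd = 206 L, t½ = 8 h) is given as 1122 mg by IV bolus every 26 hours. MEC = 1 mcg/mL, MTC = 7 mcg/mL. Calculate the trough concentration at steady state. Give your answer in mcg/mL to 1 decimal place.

0.6 mcg/mL

Over one 26-h interval, 26/8 ≈ 3.25 half-lives elapse, leaving f ≈ 0.1051 of each dose.
Accumulation ratio R = 1/(1 − f) ≈ 1/0.8949 ≈ 1.1174.
Single-dose peak C₀ = D/Vd = 1122/206 ≈ 5.447 mcg/mL.
Cmax,ss = C₀/(1 − f) ≈ 5.447/0.8949 ≈ 6.087 mcg/mL.
Steady-state trough Cmin,ss = Cmax,ss·f ≈ 6.087 × 0.1051 ≈ 0.640 mcg/mL.
Trough 0.6 mcg/mL vs MEC 1 mcg/mL: subtherapeutic.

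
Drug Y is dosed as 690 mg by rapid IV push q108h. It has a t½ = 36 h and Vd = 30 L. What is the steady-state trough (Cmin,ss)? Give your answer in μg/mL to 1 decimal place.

3.3 μg/mL

The dosing interval is 3 half-lives, so f = 2^(−3) = 0.125.
Accumulation ratio R = 1/(1 − f) = 1/0.875 = 8/7.
Single-dose peak C₀ = D/Vd = 690/30 = 23 μg/mL.
Steady-state peak Cmax,ss = C₀·R = 23 × 8/7 ≈ 26.286 μg/mL.
Steady-state trough Cmin,ss = Cmax,ss·f ≈ 26.286 × 0.125 ≈ 3.286 μg/mL.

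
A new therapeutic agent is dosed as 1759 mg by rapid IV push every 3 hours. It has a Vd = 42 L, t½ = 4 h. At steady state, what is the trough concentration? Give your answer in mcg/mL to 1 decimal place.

61.4 mcg/mL

τ/t½ = 3/4 ≈ 0.75, so fraction remaining f = (1/2)^(3/4) ≈ 0.5946.
Each bolus raises the concentration by D/Vd = 1759/42 ≈ 41.881 mcg/mL.
Steady-state trough Cmin,ss = C₀·f/(1−f) ≈ 41.881 × 0.5946/0.4054 ≈ 61.427 mcg/mL.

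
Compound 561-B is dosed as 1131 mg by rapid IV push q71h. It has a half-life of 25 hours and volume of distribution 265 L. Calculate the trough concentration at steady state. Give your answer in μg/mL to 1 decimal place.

0.7 μg/mL

Over one 71-h interval, 71/25 ≈ 2.84 half-lives elapse, leaving f ≈ 0.1397 of each dose.
Accumulation ratio R = 1/(1 − f) ≈ 1/0.8603 ≈ 1.1624.
Each bolus raises the concentration by D/Vd = 1131/265 ≈ 4.268 μg/mL.
Steady-state peak Cmax,ss = C₀·R ≈ 4.268 × 1.1624 ≈ 4.961 μg/mL.
Steady-state trough Cmin,ss = Cmax,ss·f ≈ 4.961 × 0.1397 ≈ 0.693 μg/mL.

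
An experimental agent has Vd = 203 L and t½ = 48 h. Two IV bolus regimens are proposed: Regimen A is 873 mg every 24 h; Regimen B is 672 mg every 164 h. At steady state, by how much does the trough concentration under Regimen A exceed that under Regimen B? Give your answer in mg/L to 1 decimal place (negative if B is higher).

10.0 mg/L

Regimen A: f = (1/2)^(24/48) ≈ 0.7071; Cmin,ss = (873/203)·f/(1−f) ≈ 10.382 mg/L.
Regimen B: f = (1/2)^(164/48) ≈ 0.0936; Cmin,ss = (672/203)·f/(1−f) ≈ 0.342 mg/L.
Difference ≈ 10.382 − 0.342 ≈ 10.040 mg/L.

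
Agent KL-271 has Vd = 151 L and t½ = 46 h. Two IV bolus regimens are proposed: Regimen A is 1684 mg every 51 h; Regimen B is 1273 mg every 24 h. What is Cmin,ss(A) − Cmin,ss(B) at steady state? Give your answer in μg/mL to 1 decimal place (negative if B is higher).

-9.7 μg/mL

Regimen A: f = (1/2)^(51/46) ≈ 0.4637; Cmin,ss = (1684/151)·f/(1−f) ≈ 9.643 μg/mL.
Regimen B: f = (1/2)^(24/46) ≈ 0.6965; Cmin,ss = (1273/151)·f/(1−f) ≈ 19.347 μg/mL.
Difference ≈ 9.643 − 19.347 ≈ -9.704 μg/mL.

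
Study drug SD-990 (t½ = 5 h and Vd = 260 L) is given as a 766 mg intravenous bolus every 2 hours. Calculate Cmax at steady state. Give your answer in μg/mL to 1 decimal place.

k = ln2/t½ = ln2/5 ≈ 0.138629 h⁻¹; fraction remaining f = e^(−kτ) = e^(−0.138629×2) ≈ 0.7579.
At steady state, accumulation factor R = 1/(1 − e^(−kτ)) ≈ 4.1305.
Each bolus raises the concentration by D/Vd = 766/260 ≈ 2.946 μg/mL.
Steady-state peak Cmax,ss = C₀·R ≈ 2.946 × 4.1305 ≈ 12.168 μg/mL.

12.2 μg/mL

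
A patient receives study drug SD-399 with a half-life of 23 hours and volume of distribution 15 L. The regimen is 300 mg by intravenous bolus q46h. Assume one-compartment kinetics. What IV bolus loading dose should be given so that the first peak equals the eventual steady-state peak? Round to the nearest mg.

f = (1/2)^(46/23) ≈ 0.250000; accumulation ratio R = 1/(1−f) ≈ 1.33333.
Loading dose to hit Cmax,ss on first dose: D_load = D_maint·R ≈ 300 × 1.33333 ≈ 400.00 mg.

400 mg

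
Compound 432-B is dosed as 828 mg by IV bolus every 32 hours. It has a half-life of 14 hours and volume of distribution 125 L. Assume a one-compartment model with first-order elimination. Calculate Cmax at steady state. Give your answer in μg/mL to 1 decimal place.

k = ln2/t½ = ln2/14 ≈ 0.049511 h⁻¹; fraction remaining f = e^(−kτ) = e^(−0.049511×32) ≈ 0.2051.
At steady state, accumulation factor R = 1/(1 − e^(−kτ)) ≈ 1.2580.
Single-dose peak C₀ = D/Vd = 828/125 ≈ 6.624 μg/mL.
Cmax,ss = C₀/(1 − f) ≈ 6.624/0.7949 ≈ 8.333 μg/mL.

8.3 μg/mL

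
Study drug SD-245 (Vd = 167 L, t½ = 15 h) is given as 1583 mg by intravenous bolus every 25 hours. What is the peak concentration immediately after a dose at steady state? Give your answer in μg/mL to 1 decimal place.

τ/t½ = 25/15 ≈ 1.6667, so fraction remaining f = (1/2)^(25/15) ≈ 0.3150.
Accumulation ratio R = 1/(1 − f) ≈ 1/0.6850 ≈ 1.4599.
Single-dose peak C₀ = D/Vd = 1583/167 ≈ 9.479 μg/mL.
Cmax,ss = C₀/(1 − f) ≈ 9.479/0.6850 ≈ 13.838 μg/mL.

13.8 μg/mL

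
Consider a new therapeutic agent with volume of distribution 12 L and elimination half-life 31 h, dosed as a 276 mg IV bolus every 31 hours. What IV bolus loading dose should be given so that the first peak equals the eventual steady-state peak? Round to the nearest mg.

f = (1/2)^(31/31) ≈ 0.500000; accumulation ratio R = 1/(1−f) ≈ 2.00000.
Loading dose to hit Cmax,ss on first dose: D_load = D_maint·R ≈ 276 × 2.00000 ≈ 552.00 mg.

552 mg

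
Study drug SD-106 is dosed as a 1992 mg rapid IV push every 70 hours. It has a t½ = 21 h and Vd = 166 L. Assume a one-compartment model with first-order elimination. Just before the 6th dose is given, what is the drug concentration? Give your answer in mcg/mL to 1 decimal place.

1.3 mcg/mL

f = (1/2)^(τ/t½) = (1/2)^(70/21) ≈ 0.0992.
C₀ = D/Vd = 1992/166 ≈ 12.000 mcg/mL.
Before the 6th dose, 5 doses have been given. Superposition: Cmin = C₀·(f + f² + … + f^5).
≈ 12.000 × (0.0992 + 0.0098 + 0.0010 + 0.0001 + 0.0000) ≈ 12.000 × 0.1101 ≈ 1.321 mcg/mL.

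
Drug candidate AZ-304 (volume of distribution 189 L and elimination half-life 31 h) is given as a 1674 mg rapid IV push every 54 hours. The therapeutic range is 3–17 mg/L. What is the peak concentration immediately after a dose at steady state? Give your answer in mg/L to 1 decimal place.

τ/t½ = 54/31 ≈ 1.7419, so fraction remaining f = (1/2)^(54/31) ≈ 0.2990.
At steady state, accumulation factor R = 1/(1 − e^(−kτ)) ≈ 1.4265.
Single-dose peak C₀ = D/Vd = 1674/189 ≈ 8.857 mg/L.
Steady-state peak Cmax,ss = C₀·R ≈ 8.857 × 1.4265 ≈ 12.635 mg/L.
Peak 12.6 mg/L vs MTC 17 mg/L: below toxic threshold.

12.6 mg/L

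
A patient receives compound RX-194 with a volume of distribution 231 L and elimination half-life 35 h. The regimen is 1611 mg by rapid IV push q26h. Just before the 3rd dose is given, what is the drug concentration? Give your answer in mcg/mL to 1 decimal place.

6.7 mcg/mL

f = (1/2)^(τ/t½) = (1/2)^(26/35) ≈ 0.5976.
C₀ = D/Vd = 1611/231 ≈ 6.974 mcg/mL.
Before the 3rd dose, 2 doses have been given. Superposition: Cmin = C₀·(f + f²).
≈ 6.974 × (0.5976 + 0.3571) ≈ 6.974 × 0.9547 ≈ 6.658 mcg/mL.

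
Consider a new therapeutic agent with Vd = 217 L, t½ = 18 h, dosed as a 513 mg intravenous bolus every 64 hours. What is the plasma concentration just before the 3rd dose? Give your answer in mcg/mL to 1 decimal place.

f = (1/2)^(τ/t½) = (1/2)^(64/18) ≈ 0.0850.
C₀ = D/Vd = 513/217 ≈ 2.364 mcg/mL.
Before the 3rd dose, 2 doses have been given. Superposition: Cmin = C₀·(f + f²).
≈ 2.364 × (0.0850 + 0.0072) ≈ 2.364 × 0.0922 ≈ 0.218 mcg/mL.

0.2 mcg/mL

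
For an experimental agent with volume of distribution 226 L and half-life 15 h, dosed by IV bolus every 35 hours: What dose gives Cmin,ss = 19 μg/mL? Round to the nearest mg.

τ/t½ = 35/15 ≈ 2.3333, so f = (1/2)^(35/15) ≈ 0.198425.
Cmin,ss = (D/Vd)·f/(1−f), so D = Cmin,ss·Vd·(1−f)/f.
D = 19 × 226 × (1−f)/f ≈ 19 × 226 × 4.03969 ≈ 17346.43 mg.

17346 mg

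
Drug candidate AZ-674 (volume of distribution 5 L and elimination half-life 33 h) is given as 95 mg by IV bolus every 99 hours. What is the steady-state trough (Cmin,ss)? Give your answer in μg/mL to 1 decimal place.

The dosing interval is 3 half-lives, so f = 2^(−3) = 0.125.
At steady state, R = 1/(1 − 0.125) = 8/7.
Single-dose peak C₀ = D/Vd = 95/5 = 19 μg/mL.
Steady-state peak Cmax,ss = C₀·R = 19 × 8/7 ≈ 21.714 μg/mL.
Steady-state trough Cmin,ss = Cmax,ss·f ≈ 21.714 × 0.125 ≈ 2.714 μg/mL.

2.7 μg/mL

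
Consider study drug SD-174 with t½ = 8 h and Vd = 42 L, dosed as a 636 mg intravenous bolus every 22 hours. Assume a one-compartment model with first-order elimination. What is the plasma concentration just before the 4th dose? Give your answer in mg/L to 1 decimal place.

f = (1/2)^(τ/t½) = (1/2)^(22/8) ≈ 0.1487.
C₀ = D/Vd = 636/42 ≈ 15.143 mg/L.
Before the 4th dose, 3 doses have been given. Superposition: Cmin = C₀·(f + f² + … + f^3).
≈ 15.143 × (0.1487 + 0.0221 + 0.0033) ≈ 15.143 × 0.1741 ≈ 2.636 mg/L.

2.6 mg/L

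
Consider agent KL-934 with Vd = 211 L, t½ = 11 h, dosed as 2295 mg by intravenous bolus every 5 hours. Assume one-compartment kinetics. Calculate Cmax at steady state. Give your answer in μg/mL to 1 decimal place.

Over one 5-h interval, 5/11 ≈ 0.45455 half-lives elapse, leaving f ≈ 0.7297 of each dose.
Accumulation ratio R = 1/(1 − f) ≈ 1/0.2703 ≈ 3.6996.
Each bolus raises the concentration by D/Vd = 2295/211 ≈ 10.877 μg/mL.
Cmax,ss = C₀/(1 − f) ≈ 10.877/0.2703 ≈ 40.240 μg/mL.

40.2 μg/mL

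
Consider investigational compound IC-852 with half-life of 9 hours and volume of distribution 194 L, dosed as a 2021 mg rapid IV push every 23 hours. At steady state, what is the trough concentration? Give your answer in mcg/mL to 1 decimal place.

2.1 mcg/mL

Over one 23-h interval, 23/9 ≈ 2.5556 half-lives elapse, leaving f ≈ 0.1701 of each dose.
At steady state, accumulation factor R = 1/(1 − e^(−kτ)) ≈ 1.2050.
Single-dose peak C₀ = D/Vd = 2021/194 ≈ 10.418 mcg/mL.
Steady-state peak Cmax,ss = C₀·R ≈ 10.418 × 1.2050 ≈ 12.554 mcg/mL.
Steady-state trough Cmin,ss = Cmax,ss·f ≈ 12.554 × 0.1701 ≈ 2.135 mcg/mL.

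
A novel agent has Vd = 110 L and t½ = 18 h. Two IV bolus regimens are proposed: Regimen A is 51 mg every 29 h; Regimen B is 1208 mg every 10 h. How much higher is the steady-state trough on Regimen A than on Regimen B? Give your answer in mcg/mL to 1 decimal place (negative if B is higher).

Regimen A: f = (1/2)^(29/18) ≈ 0.3273; Cmin,ss = (51/110)·f/(1−f) ≈ 0.226 mcg/mL.
Regimen B: f = (1/2)^(10/18) ≈ 0.6804; Cmin,ss = (1208/110)·f/(1−f) ≈ 23.379 mcg/mL.
Difference ≈ 0.226 − 23.379 ≈ -23.153 mcg/mL.

-23.2 mcg/mL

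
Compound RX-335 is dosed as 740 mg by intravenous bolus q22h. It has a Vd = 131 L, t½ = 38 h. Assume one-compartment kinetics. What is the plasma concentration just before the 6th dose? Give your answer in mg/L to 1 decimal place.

9.9 mg/L

f = (1/2)^(τ/t½) = (1/2)^(22/38) ≈ 0.6695.
C₀ = D/Vd = 740/131 ≈ 5.649 mg/L.
Before the 6th dose, 5 doses have been given. Superposition: Cmin = C₀·(f + f² + … + f^5).
≈ 5.649 × (0.6695 + 0.4482 + 0.3001 + 0.2009 + 0.1345) ≈ 5.649 × 1.7532 ≈ 9.904 mg/L.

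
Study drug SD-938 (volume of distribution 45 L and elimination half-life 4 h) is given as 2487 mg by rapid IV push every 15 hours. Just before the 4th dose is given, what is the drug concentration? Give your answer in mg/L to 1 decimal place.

4.4 mg/L

f = (1/2)^(τ/t½) = (1/2)^(15/4) ≈ 0.0743.
C₀ = D/Vd = 2487/45 ≈ 55.267 mg/L.
Before the 4th dose, 3 doses have been given. Superposition: Cmin = C₀·(f + f² + … + f^3).
≈ 55.267 × (0.0743 + 0.0055 + 0.0004) ≈ 55.267 × 0.0802 ≈ 4.432 mg/L.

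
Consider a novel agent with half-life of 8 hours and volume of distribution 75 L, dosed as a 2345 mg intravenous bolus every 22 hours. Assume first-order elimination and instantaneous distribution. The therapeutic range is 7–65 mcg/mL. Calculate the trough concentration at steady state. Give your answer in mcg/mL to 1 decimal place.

5.5 mcg/mL

k = ln2/t½ = ln2/8 ≈ 0.086643 h⁻¹; fraction remaining f = e^(−kτ) = e^(−0.086643×22) ≈ 0.1487.
Each bolus raises the concentration by D/Vd = 2345/75 ≈ 31.267 mcg/mL.
Steady-state trough Cmin,ss = C₀·f/(1−f) ≈ 31.267 × 0.1487/0.8513 ≈ 5.462 mcg/mL.
Trough 5.5 mcg/mL vs MEC 7 mcg/mL: subtherapeutic.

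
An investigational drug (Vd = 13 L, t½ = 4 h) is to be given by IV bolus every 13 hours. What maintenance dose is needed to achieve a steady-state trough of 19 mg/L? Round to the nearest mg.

2103 mg

τ/t½ = 13/4 ≈ 3.25, so f = (1/2)^(13/4) ≈ 0.105112.
Cmin,ss = (D/Vd)·f/(1−f), so D = Cmin,ss·Vd·(1−f)/f.
D = 19 × 13 × (1−f)/f ≈ 19 × 13 × 8.51366 ≈ 2102.87 mg.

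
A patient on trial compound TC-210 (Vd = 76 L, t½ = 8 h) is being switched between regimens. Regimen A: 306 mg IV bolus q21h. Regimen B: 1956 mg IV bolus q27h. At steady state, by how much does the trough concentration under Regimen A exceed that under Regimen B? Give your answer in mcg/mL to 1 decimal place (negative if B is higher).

-2.0 mcg/mL

Regimen A: f = (1/2)^(21/8) ≈ 0.1621; Cmin,ss = (306/76)·f/(1−f) ≈ 0.779 mcg/mL.
Regimen B: f = (1/2)^(27/8) ≈ 0.0964; Cmin,ss = (1956/76)·f/(1−f) ≈ 2.746 mcg/mL.
Difference ≈ 0.779 − 2.746 ≈ -1.967 mcg/mL.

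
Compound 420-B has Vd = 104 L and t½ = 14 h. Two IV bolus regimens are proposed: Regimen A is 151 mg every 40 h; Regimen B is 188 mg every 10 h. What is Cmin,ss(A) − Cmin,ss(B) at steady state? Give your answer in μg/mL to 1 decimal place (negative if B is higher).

Regimen A: f = (1/2)^(40/14) ≈ 0.1380; Cmin,ss = (151/104)·f/(1−f) ≈ 0.232 μg/mL.
Regimen B: f = (1/2)^(10/14) ≈ 0.6095; Cmin,ss = (188/104)·f/(1−f) ≈ 2.821 μg/mL.
Difference ≈ 0.232 − 2.821 ≈ -2.589 μg/mL.

-2.6 μg/mL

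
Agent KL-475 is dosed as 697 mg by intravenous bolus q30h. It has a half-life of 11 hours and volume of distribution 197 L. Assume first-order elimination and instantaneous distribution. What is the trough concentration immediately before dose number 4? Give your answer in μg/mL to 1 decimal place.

0.6 μg/mL

f = (1/2)^(τ/t½) = (1/2)^(30/11) ≈ 0.1510.
C₀ = D/Vd = 697/197 ≈ 3.538 μg/mL.
Before the 4th dose, 3 doses have been given. Superposition: Cmin = C₀·(f + f² + … + f^3).
≈ 3.538 × (0.1510 + 0.0228 + 0.0034) ≈ 3.538 × 0.1772 ≈ 0.627 μg/mL.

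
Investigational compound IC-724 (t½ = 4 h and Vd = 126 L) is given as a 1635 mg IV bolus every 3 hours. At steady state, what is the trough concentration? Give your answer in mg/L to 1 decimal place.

19.0 mg/L

Over one 3-h interval, 3/4 ≈ 0.75 half-lives elapse, leaving f ≈ 0.5946 of each dose.
At steady state, accumulation factor R = 1/(1 − e^(−kτ)) ≈ 2.4667.
Each bolus raises the concentration by D/Vd = 1635/126 ≈ 12.976 mg/L.
Cmax,ss = C₀/(1 − f) ≈ 12.976/0.4054 ≈ 32.008 mg/L.
One interval later, Cmin,ss = Cmax,ss·e^(−kτ) ≈ 32.008 × 0.5946 ≈ 19.032 mg/L.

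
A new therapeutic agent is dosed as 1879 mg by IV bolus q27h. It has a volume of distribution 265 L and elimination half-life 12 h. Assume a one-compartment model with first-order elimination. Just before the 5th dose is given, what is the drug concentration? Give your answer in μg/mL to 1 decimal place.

f = (1/2)^(τ/t½) = (1/2)^(27/12) ≈ 0.2102.
C₀ = D/Vd = 1879/265 ≈ 7.091 μg/mL.
Before the 5th dose, 4 doses have been given. Superposition: Cmin = C₀·(f + f² + … + f^4).
≈ 7.091 × (0.2102 + 0.0442 + 0.0093 + 0.0020) ≈ 7.091 × 0.2657 ≈ 1.884 μg/mL.

1.9 μg/mL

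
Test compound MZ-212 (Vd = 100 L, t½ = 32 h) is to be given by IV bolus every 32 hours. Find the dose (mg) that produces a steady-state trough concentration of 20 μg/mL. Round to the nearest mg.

τ/t½ = 32/32 ≈ 1, so f = (1/2)^(32/32) ≈ 0.500000.
Cmin,ss = (D/Vd)·f/(1−f), so D = Cmin,ss·Vd·(1−f)/f.
D = 20 × 100 × (1−f)/f ≈ 20 × 100 × 1.00000 ≈ 2000.00 mg.

2000 mg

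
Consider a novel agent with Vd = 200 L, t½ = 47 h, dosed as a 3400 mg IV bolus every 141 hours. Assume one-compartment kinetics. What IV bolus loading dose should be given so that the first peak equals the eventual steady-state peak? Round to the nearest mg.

3886 mg

f = (1/2)^(141/47) ≈ 0.125000; accumulation ratio R = 1/(1−f) ≈ 1.14286.
Loading dose to hit Cmax,ss on first dose: D_load = D_maint·R ≈ 3400 × 1.14286 ≈ 3885.72 mg.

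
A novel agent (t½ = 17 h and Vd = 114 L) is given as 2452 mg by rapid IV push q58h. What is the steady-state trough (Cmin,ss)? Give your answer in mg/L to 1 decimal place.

2.2 mg/L

τ/t½ = 58/17 ≈ 3.4118, so fraction remaining f = (1/2)^(58/17) ≈ 0.0940.
At steady state, accumulation factor R = 1/(1 − e^(−kτ)) ≈ 1.1038.
Each bolus raises the concentration by D/Vd = 2452/114 ≈ 21.509 mg/L.
Cmax,ss = C₀/(1 − f) ≈ 21.509/0.9060 ≈ 23.741 mg/L.
Steady-state trough Cmin,ss = Cmax,ss·f ≈ 23.741 × 0.0940 ≈ 2.232 mg/L.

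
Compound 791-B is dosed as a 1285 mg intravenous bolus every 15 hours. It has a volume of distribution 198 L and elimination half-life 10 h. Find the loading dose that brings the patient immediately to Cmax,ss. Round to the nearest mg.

1988 mg

f = (1/2)^(15/10) ≈ 0.353553; accumulation ratio R = 1/(1−f) ≈ 1.54692.
Loading dose to hit Cmax,ss on first dose: D_load = D_maint·R ≈ 1285 × 1.54692 ≈ 1987.79 mg.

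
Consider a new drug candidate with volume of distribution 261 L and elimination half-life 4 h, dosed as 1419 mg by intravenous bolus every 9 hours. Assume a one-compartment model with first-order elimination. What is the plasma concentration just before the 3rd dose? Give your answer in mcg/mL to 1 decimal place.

1.4 mcg/mL

f = (1/2)^(τ/t½) = (1/2)^(9/4) ≈ 0.2102.
C₀ = D/Vd = 1419/261 ≈ 5.437 mcg/mL.
Before the 3rd dose, 2 doses have been given. Superposition: Cmin = C₀·(f + f²).
≈ 5.437 × (0.2102 + 0.0442) ≈ 5.437 × 0.2544 ≈ 1.383 mcg/mL.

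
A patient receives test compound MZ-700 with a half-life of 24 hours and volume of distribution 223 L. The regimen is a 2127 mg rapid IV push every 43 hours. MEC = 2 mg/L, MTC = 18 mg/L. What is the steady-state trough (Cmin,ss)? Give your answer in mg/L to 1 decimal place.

Over one 43-h interval, 43/24 ≈ 1.7917 half-lives elapse, leaving f ≈ 0.2888 of each dose.
At steady state, accumulation factor R = 1/(1 − e^(−kτ)) ≈ 1.4061.
Single-dose peak C₀ = D/Vd = 2127/223 ≈ 9.538 mg/L.
Steady-state peak Cmax,ss = C₀·R ≈ 9.538 × 1.4061 ≈ 13.411 mg/L.
One interval later, Cmin,ss = Cmax,ss·e^(−kτ) ≈ 13.411 × 0.2888 ≈ 3.873 mg/L.
Trough 3.9 mg/L vs MEC 2 mg/L: adequate.

3.9 mg/L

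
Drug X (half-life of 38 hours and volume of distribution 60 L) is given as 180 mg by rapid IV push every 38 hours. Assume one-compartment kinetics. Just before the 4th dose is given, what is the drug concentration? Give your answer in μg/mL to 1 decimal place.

2.6 μg/mL

f = (1/2)^(τ/t½) = (1/2)^(38/38) ≈ 0.5000.
C₀ = D/Vd = 180/60 ≈ 3.000 μg/mL.
Before the 4th dose, 3 doses have been given. Superposition: Cmin = C₀·(f + f² + … + f^3).
≈ 3.000 × (0.5000 + 0.2500 + 0.1250) ≈ 3.000 × 0.8750 ≈ 2.625 μg/mL.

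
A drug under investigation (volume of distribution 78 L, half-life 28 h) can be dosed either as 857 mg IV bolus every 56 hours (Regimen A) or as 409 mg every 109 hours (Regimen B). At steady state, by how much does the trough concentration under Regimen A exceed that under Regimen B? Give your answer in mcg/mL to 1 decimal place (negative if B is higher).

3.3 mcg/mL

Regimen A: f = (1/2)^(56/28) ≈ 0.2500; Cmin,ss = (857/78)·f/(1−f) ≈ 3.662 mcg/mL.
Regimen B: f = (1/2)^(109/28) ≈ 0.0673; Cmin,ss = (409/78)·f/(1−f) ≈ 0.378 mcg/mL.
Difference ≈ 3.662 − 0.378 ≈ 3.284 mcg/mL.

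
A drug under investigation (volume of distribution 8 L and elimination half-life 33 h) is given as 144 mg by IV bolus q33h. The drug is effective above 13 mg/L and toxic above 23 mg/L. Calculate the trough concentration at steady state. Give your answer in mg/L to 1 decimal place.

18.0 mg/L

The dosing interval is 1 half-life, so f = 2^(−1) = 0.5.
Accumulation ratio R = 1/(1 − f) = 1/0.5 = 2/1.
Single-dose peak C₀ = D/Vd = 144/8 = 18 mg/L.
Steady-state peak Cmax,ss = C₀·R = 18 × 2/1 ≈ 36.000 mg/L.
Steady-state trough Cmin,ss = Cmax,ss·f ≈ 36.000 × 0.5 ≈ 18.000 mg/L.
Trough 18.0 mg/L vs MEC 13 mg/L: adequate.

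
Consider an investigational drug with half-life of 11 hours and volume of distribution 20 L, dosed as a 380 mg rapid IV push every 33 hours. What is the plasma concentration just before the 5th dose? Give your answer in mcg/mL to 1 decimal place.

2.7 mcg/mL

f = (1/2)^(τ/t½) = (1/2)^(33/11) ≈ 0.1250.
C₀ = D/Vd = 380/20 ≈ 19.000 mcg/mL.
Before the 5th dose, 4 doses have been given. Superposition: Cmin = C₀·(f + f² + … + f^4).
≈ 19.000 × (0.1250 + 0.0156 + 0.0020 + 0.0002) ≈ 19.000 × 0.1428 ≈ 2.713 mcg/mL.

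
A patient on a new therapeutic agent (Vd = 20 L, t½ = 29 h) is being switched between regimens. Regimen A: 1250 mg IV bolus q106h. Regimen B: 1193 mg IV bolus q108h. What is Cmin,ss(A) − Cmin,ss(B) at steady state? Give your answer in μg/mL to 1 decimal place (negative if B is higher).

0.5 μg/mL

Regimen A: f = (1/2)^(106/29) ≈ 0.0794; Cmin,ss = (1250/20)·f/(1−f) ≈ 5.391 μg/mL.
Regimen B: f = (1/2)^(108/29) ≈ 0.0757; Cmin,ss = (1193/20)·f/(1−f) ≈ 4.885 μg/mL.
Difference ≈ 5.391 − 4.885 ≈ 0.506 μg/mL.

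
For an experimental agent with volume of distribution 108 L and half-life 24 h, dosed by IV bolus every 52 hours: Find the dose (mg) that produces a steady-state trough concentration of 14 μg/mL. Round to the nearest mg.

τ/t½ = 52/24 ≈ 2.1667, so f = (1/2)^(52/24) ≈ 0.222725.
Cmin,ss = (D/Vd)·f/(1−f), so D = Cmin,ss·Vd·(1−f)/f.
D = 14 × 108 × (1−f)/f ≈ 14 × 108 × 3.48984 ≈ 5276.64 mg.

5277 mg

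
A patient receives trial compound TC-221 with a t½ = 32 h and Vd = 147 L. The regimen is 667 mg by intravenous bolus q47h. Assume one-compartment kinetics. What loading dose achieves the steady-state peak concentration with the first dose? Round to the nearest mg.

1044 mg

f = (1/2)^(47/32) ≈ 0.361295; accumulation ratio R = 1/(1−f) ≈ 1.56567.
Loading dose to hit Cmax,ss on first dose: D_load = D_maint·R ≈ 667 × 1.56567 ≈ 1044.30 mg.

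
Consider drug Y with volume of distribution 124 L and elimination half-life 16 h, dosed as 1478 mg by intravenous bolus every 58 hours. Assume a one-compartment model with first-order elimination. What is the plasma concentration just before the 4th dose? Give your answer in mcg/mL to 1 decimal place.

f = (1/2)^(τ/t½) = (1/2)^(58/16) ≈ 0.0811.
C₀ = D/Vd = 1478/124 ≈ 11.919 mcg/mL.
Before the 4th dose, 3 doses have been given. Superposition: Cmin = C₀·(f + f² + … + f^3).
≈ 11.919 × (0.0811 + 0.0066 + 0.0005) ≈ 11.919 × 0.0882 ≈ 1.051 mcg/mL.

1.1 mcg/mL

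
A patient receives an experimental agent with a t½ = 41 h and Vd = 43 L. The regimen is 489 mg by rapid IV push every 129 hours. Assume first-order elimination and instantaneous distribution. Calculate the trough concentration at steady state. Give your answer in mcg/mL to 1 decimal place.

1.4 mcg/mL

Over one 129-h interval, 129/41 ≈ 3.1463 half-lives elapse, leaving f ≈ 0.1129 of each dose.
At steady state, accumulation factor R = 1/(1 − e^(−kτ)) ≈ 1.1273.
Each bolus raises the concentration by D/Vd = 489/43 ≈ 11.372 mcg/mL.
Steady-state peak Cmax,ss = C₀·R ≈ 11.372 × 1.1273 ≈ 12.820 mcg/mL.
One interval later, Cmin,ss = Cmax,ss·e^(−kτ) ≈ 12.820 × 0.1129 ≈ 1.447 mcg/mL.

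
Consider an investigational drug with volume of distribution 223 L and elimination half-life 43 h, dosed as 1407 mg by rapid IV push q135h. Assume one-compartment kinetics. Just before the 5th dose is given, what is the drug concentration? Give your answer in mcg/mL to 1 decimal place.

0.8 mcg/mL

f = (1/2)^(τ/t½) = (1/2)^(135/43) ≈ 0.1135.
C₀ = D/Vd = 1407/223 ≈ 6.309 mcg/mL.
Before the 5th dose, 4 doses have been given. Superposition: Cmin = C₀·(f + f² + … + f^4).
≈ 6.309 × (0.1135 + 0.0129 + 0.0015 + 0.0002) ≈ 6.309 × 0.1281 ≈ 0.808 mcg/mL.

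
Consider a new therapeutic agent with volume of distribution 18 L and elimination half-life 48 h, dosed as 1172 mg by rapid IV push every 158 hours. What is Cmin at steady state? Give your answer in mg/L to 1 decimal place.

7.4 mg/L

Over one 158-h interval, 158/48 ≈ 3.2917 half-lives elapse, leaving f ≈ 0.1021 of each dose.
At steady state, accumulation factor R = 1/(1 − e^(−kτ)) ≈ 1.1137.
Each bolus raises the concentration by D/Vd = 1172/18 ≈ 65.111 mg/L.
Cmax,ss = C₀/(1 − f) ≈ 65.111/0.8979 ≈ 72.515 mg/L.
One interval later, Cmin,ss = Cmax,ss·e^(−kτ) ≈ 72.515 × 0.1021 ≈ 7.404 mg/L.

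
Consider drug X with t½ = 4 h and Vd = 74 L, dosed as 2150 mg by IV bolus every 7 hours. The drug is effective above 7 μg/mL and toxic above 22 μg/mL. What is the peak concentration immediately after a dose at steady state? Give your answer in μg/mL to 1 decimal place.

Over one 7-h interval, 7/4 ≈ 1.75 half-lives elapse, leaving f ≈ 0.2973 of each dose.
At steady state, accumulation factor R = 1/(1 − e^(−kτ)) ≈ 1.4231.
Single-dose peak C₀ = D/Vd = 2150/74 ≈ 29.054 μg/mL.
Steady-state peak Cmax,ss = C₀·R ≈ 29.054 × 1.4231 ≈ 41.347 μg/mL.
Peak 41.3 μg/mL vs MTC 22 μg/mL: exceeds toxic threshold.

41.3 μg/mL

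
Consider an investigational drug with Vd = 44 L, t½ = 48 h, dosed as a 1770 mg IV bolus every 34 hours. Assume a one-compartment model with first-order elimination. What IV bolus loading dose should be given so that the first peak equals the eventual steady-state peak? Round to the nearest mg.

f = (1/2)^(34/48) ≈ 0.612027; accumulation ratio R = 1/(1−f) ≈ 2.57750.
Loading dose to hit Cmax,ss on first dose: D_load = D_maint·R ≈ 1770 × 2.57750 ≈ 4562.18 mg.

4562 mg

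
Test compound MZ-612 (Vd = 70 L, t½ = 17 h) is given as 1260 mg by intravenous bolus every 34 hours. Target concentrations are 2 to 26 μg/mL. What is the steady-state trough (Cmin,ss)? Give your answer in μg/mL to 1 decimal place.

6.0 μg/mL

The dosing interval is 2 half-lives, so f = 2^(−2) = 0.25.
At steady state, R = 1/(1 − 0.25) = 4/3.
Single-dose peak C₀ = D/Vd = 1260/70 = 18 μg/mL.
Steady-state peak Cmax,ss = C₀·R = 18 × 4/3 ≈ 24.000 μg/mL.
Steady-state trough Cmin,ss = Cmax,ss·f ≈ 24.000 × 0.25 ≈ 6.000 μg/mL.
Trough 6.0 μg/mL vs MEC 2 μg/mL: adequate.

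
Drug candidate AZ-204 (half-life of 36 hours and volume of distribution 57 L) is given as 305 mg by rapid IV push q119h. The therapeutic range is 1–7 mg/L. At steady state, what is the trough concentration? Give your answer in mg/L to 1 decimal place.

Over one 119-h interval, 119/36 ≈ 3.3056 half-lives elapse, leaving f ≈ 0.1011 of each dose.
At steady state, accumulation factor R = 1/(1 − e^(−kτ)) ≈ 1.1125.
Each bolus raises the concentration by D/Vd = 305/57 ≈ 5.351 mg/L.
Cmax,ss = C₀/(1 − f) ≈ 5.351/0.8989 ≈ 5.953 mg/L.
One interval later, Cmin,ss = Cmax,ss·e^(−kτ) ≈ 5.953 × 0.1011 ≈ 0.602 mg/L.
Trough 0.6 mg/L vs MEC 1 mg/L: subtherapeutic.

0.6 mg/L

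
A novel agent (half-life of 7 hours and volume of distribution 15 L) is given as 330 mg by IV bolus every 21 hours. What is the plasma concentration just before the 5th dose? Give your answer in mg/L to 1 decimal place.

3.1 mg/L

f = (1/2)^(τ/t½) = (1/2)^(21/7) ≈ 0.1250.
C₀ = D/Vd = 330/15 ≈ 22.000 mg/L.
Before the 5th dose, 4 doses have been given. Superposition: Cmin = C₀·(f + f² + … + f^4).
≈ 22.000 × (0.1250 + 0.0156 + 0.0020 + 0.0002) ≈ 22.000 × 0.1428 ≈ 3.142 mg/L.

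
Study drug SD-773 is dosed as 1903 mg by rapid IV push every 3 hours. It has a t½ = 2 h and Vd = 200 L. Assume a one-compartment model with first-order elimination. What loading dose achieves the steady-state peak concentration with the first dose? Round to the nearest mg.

2944 mg

f = (1/2)^(3/2) ≈ 0.353553; accumulation ratio R = 1/(1−f) ≈ 1.54692.
Loading dose to hit Cmax,ss on first dose: D_load = D_maint·R ≈ 1903 × 1.54692 ≈ 2943.79 mg.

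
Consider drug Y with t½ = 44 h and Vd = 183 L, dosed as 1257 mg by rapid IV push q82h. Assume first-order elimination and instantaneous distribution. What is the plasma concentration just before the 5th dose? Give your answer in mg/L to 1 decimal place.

f = (1/2)^(τ/t½) = (1/2)^(82/44) ≈ 0.2748.
C₀ = D/Vd = 1257/183 ≈ 6.869 mg/L.
Before the 5th dose, 4 doses have been given. Superposition: Cmin = C₀·(f + f² + … + f^4).
≈ 6.869 × (0.2748 + 0.0755 + 0.0208 + 0.0057) ≈ 6.869 × 0.3768 ≈ 2.588 mg/L.

2.6 mg/L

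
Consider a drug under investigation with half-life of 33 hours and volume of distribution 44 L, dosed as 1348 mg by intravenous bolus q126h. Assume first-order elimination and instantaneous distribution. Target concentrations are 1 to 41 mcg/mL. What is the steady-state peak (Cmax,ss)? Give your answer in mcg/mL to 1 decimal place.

τ/t½ = 126/33 ≈ 3.8182, so fraction remaining f = (1/2)^(126/33) ≈ 0.0709.
Accumulation ratio R = 1/(1 − f) ≈ 1/0.9291 ≈ 1.0763.
Single-dose peak C₀ = D/Vd = 1348/44 ≈ 30.636 mcg/mL.
Cmax,ss = C₀/(1 − f) ≈ 30.636/0.9291 ≈ 32.974 mcg/mL.
Peak 33.0 mcg/mL vs MTC 41 mcg/mL: below toxic threshold.

33.0 mcg/mL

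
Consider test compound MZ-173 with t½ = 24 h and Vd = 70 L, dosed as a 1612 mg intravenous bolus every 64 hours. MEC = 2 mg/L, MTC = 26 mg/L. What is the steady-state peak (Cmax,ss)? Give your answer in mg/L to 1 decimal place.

k = ln2/t½ = ln2/24 ≈ 0.028881 h⁻¹; fraction remaining f = e^(−kτ) = e^(−0.028881×64) ≈ 0.1575.
At steady state, accumulation factor R = 1/(1 − e^(−kτ)) ≈ 1.1869.
Single-dose peak C₀ = D/Vd = 1612/70 ≈ 23.029 mg/L.
Cmax,ss = C₀/(1 − f) ≈ 23.029/0.8425 ≈ 27.334 mg/L.
Peak 27.3 mg/L vs MTC 26 mg/L: exceeds toxic threshold.

27.3 mg/L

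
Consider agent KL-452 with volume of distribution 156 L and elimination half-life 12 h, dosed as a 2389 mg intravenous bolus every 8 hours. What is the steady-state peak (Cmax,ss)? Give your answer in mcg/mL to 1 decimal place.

τ/t½ = 8/12 ≈ 0.66667, so fraction remaining f = (1/2)^(8/12) ≈ 0.6300.
At steady state, accumulation factor R = 1/(1 − e^(−kτ)) ≈ 2.7027.
Each bolus raises the concentration by D/Vd = 2389/156 ≈ 15.314 mcg/mL.
Steady-state peak Cmax,ss = C₀·R ≈ 15.314 × 2.7027 ≈ 41.389 mcg/mL.

41.4 mcg/mL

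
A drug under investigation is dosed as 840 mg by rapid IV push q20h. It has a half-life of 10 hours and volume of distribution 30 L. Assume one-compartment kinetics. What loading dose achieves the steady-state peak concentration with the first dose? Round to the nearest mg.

f = (1/2)^(20/10) ≈ 0.250000; accumulation ratio R = 1/(1−f) ≈ 1.33333.
Loading dose to hit Cmax,ss on first dose: D_load = D_maint·R ≈ 840 × 1.33333 ≈ 1120.00 mg.

1120 mg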